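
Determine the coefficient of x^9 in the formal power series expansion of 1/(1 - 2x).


The geometric series identity gives 1/(1 - c x) = sum_{k>=0} c^k x^k, so the coefficient of x^k is c^k.
Here c = 2 and k = 9.
Computing: 2^9 = 512

512


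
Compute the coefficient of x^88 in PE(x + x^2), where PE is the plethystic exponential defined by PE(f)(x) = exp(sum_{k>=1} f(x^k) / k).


With f(x) = x + x^2, the exponent is sum_{k>=1} (x^k + x^(2k)) / k = -ln(1 - x) - ln(1 - x^2). Exponentiating:
PE(x + x^2) = 1 / ((1 - x)(1 - x^2)).
This is the generating function for partitions of n into parts of size 1 or 2. The number of 2's can be any j in 0..44, and the rest are 1's, so
[x^88] = floor(88/2) + 1 = 45.

45


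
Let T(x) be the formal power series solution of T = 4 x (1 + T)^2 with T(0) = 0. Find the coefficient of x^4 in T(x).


Apply the Lagrange inversion formula: if T = 4 x * phi(T) with phi(t) = (1 + t)^2, then [x^n] T = 4^n * (1/n) [t^(n-1)] phi(t)^n = 4^n * (1/n) [t^(n-1)] (1 + t)^(2n) = 4^n * (1/n) C(2n, n-1).
Using the identity C(2n, n-1) = C(2n, n) * n / (n+1), the unscaled factor equals C(2n, n) / (n+1) = C_n, the n-th Catalan number.
For n = 4: C_4 = C(8, 4) / 5 = 70/5 = 14.
With the 4^4 = 256 factor, the coefficient is 256 * 14 = 3584.

3584


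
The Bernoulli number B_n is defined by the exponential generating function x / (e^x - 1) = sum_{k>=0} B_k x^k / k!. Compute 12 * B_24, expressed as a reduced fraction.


Bernoulli numbers can also be computed recursively via B_0 = 1 and sum_{j=0}^{m} C(m+1, j) B_j = 0 for m >= 1. Odd-index Bernoulli numbers vanish for k >= 3.
Computing B_24 = -236364091/2730, so 12 * B_24 = 12 * -236364091/2730 = -472728182/455.

-472728182/455


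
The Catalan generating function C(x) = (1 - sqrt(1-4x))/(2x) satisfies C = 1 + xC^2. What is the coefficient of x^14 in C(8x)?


Substituting x -> 8x scales the n-th coefficient by 8^n, so [x^14] C(8x) = 8^14 * C_14.
C_14 = C(2*14, 14)/(15) = 40116600/15 = 2674440.
So 8^14 * 2674440 = 4398046511104 * 2674440 = 11762311511156981760.

11762311511156981760


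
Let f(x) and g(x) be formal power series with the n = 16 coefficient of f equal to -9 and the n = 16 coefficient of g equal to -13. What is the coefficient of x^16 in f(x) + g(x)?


Addition of formal power series is termwise.
The coefficient of x^16 in f + g = -9 + -13
= -22

-22


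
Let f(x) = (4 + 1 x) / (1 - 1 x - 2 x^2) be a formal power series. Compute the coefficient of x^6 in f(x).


Write f(x) = sum_{k>=0} a_k x^k. Multiplying both sides by 1 - 1 x - 2 x^2 gives
(1 - 1 x - 2 x^2) sum_{k>=0} a_k x^k = 4 + 1 x.
Matching coefficients:
 x^0: a_0 = 4
 x^1: a_1 - 1 a_0 = 1  =>  a_1 = 1*4 + 1 = 5
 x^k (k >= 2): a_k = 1 a_{k-1} + 2 a_{k-2}.
Iterating: a_2 = 13, a_3 = 23, a_4 = 49, a_5 = 95, a_6 = 193.
So the coefficient of x^6 is 193.

193


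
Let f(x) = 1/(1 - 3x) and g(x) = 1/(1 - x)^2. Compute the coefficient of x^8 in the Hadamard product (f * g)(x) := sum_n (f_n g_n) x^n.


f has coefficients f_k = 3^k. For g = 1/(1 - x)^2 the coefficient is g_k = C(k + 1, 1) = k + 1. The Hadamard coefficient is (f * g)_k = 3^k * (k + 1).
For k = 8: 3^8 * 9 = 6561 * 9 = 59049.

59049


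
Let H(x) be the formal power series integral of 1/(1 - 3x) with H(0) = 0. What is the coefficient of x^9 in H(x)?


1/(1 - 3x) = sum_{k>=0} 3^k x^k. Integrating termwise with H(0) = 0:
H(x) = sum_{k>=0} 3^k x^(k+1) / (k+1) = sum_{m>=1} 3^(m-1) x^m / m.
For m = 9: 3^8/9 = 6561/9 = 729.

729


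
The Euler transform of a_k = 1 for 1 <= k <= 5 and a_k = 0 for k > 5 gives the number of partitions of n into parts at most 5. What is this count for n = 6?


Partitions of 6 into parts at most 5:
Using generating function (1-x)^(-1)(1-x^2)^(-1)...(1-x^5)^(-1),
the coefficient of x^6 = 10

10


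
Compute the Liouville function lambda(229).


The Liouville function is lambda(k) = (-1)^Omega(k), where Omega(k) counts the prime factors of k with multiplicity.
Factoring: 229 = 229, so Omega(229) = 1.
lambda(229) = (-1)^1 = -1.

-1


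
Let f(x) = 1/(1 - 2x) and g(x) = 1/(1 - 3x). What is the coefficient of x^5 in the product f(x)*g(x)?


The coefficient of x^n in f*g is the Cauchy product: sum_{k=0}^{n} a^k * b^(n-k).
With a=2, b=3, n=5:
sum_{k=0}^{5} 2^k * 3^(5-k)
= 665

665


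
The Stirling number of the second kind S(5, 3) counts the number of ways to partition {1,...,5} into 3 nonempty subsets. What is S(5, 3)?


Using the explicit formula S(n,k) = (1/k!) sum_{j=0}^{k} (-1)^(k-j) C(k,j) j^n:
S(5, 3) = 25
Equivalently, S(n,k) is n! times the coefficient of x^n in the EGF (e^x - 1)^k / k!.

25


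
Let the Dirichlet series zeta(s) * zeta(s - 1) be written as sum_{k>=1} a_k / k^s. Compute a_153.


Convolution gives a_k = sum_{d | k} d * 1 = sum_{d | k} d = sigma(k), the sum of positive divisors of k.
For k = 153, the divisors are 1, 3, 9, 17, 51, 153, so
sigma(153) = 1 + 3 + 9 + 17 + 51 + 153 = 234.

234


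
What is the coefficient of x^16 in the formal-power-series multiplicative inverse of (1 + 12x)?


The inverse is 1/(1 + 12x). Apply the geometric identity 1/(1 - y) = sum_{k>=0} y^k with y = -12x:
1/(1 + 12x) = sum_{k>=0} (-12)^k x^k.
So the coefficient of x^16 is (-12)^16 = 184884258895036416.

184884258895036416


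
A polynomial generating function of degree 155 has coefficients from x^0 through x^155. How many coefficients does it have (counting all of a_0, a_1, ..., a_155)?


A polynomial of degree 155 takes the form a_0 + a_1 x + ... + a_155 x^155.
The number of coefficients is 155 + 1 = 156.

156


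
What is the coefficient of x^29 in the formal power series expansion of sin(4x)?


The Maclaurin series is sin(t) = sum_{k>=0} (-1)^k t^(2k+1) / (2k+1)!, so substituting t = 4x, only odd powers of x are nonzero, with coefficient of x^(2k+1) equal to (-1)^k 4^(2k+1) / (2k+1)!.
Write 29 = 2*14 + 1, giving the coefficient (-1)^14 * 4^29 / 29! = 288230376151711744/8841761993739701954543616000000 = 8589934592/263505041412702261046875.

8589934592/263505041412702261046875


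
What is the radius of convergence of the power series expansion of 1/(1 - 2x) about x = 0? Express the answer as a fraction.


Expanding 1/(1 - 2x) = sum_{k>=0} 2^k x^k, the series converges when |2x| < 1, i.e., |x| < 1/2.
So the radius of convergence is 1/2 = 1/2.

1/2


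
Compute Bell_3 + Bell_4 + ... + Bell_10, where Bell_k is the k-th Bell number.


Recall Bell_k counts set partitions of a k-set (with Bell_0 = 1 by convention).
Bell_3 through Bell_10: 5, 15, 52, 203, 877, 4140, 21147, 115975
Sum = 5 + 15 + 52 + 203 + 877 + 4140 + 21147 + 115975 = 142414.

142414


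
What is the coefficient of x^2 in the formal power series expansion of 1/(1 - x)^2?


The expansion 1/(1 - x)^r = sum_{k>=0} C(k + r - 1, r - 1) x^k follows from the multiset / negative-binomial theorem (or from repeated differentiation of the geometric series).
For r = 2 and k = 2:
C(3, 1) = 6 / (1 * 2) = 3.

3


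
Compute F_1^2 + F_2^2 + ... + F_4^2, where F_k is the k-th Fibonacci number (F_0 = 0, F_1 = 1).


There is a standard identity sum_{k=0}^{N} F_k^2 = F_N * F_{N+1} (proved inductively from the telescoping relation F_k^2 = F_k F_{k+1} - F_{k-1} F_k). Then
sum_{k=1}^{4} F_k^2 = F_4 F_5 - F_0 F_1.
Computing: F_4 = 3, F_5 = 5, F_0 = 0, F_1 = 1.
Sum = 3 * 5 - 0 * 1 = 15.

15


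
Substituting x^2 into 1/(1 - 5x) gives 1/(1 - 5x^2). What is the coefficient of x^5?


Since 1/(1 - 5x^2) only has even powers of x,
the coefficient of x^5 (odd) is 0.

0


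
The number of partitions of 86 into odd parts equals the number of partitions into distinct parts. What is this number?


Computing partitions of 86 into odd parts (1, 3, 5, ...):
Using the generating function prod_{k>=0} 1/(1-x^(2k+1)),
the count is 133184

133184


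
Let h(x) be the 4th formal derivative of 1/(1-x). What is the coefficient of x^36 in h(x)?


Differentiating 4 times: d^4/dx^4 [1/(1-x)] = 4!/(1-x)^5.
The expansion 1/(1-x)^5 = sum_{k>=0} C(k+4, 4) x^k, so the coefficient of x^n in 4!/(1-x)^5 is 4! * C(n+4, 4).
For n = 36: 24 * C(40, 4) = 24 * 91390 = 2193360

2193360


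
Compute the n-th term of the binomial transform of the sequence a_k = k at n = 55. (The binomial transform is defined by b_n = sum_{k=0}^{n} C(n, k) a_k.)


With a_k = k, b_n = sum_{k=0}^{n} C(n, k) k. Using k * C(n, k) = n * C(n-1, k-1) gives b_n = n * sum_{k>=1} C(n-1, k-1) = n * 2^(n-1).
For n = 55: 55 * 2^54 = 55 * 18014398509481984 = 990791918021509120.

990791918021509120


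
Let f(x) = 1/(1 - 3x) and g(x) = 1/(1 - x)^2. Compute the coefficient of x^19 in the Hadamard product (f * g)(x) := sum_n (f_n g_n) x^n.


f has coefficients f_k = 3^k. For g = 1/(1 - x)^2 the coefficient is g_k = C(k + 1, 1) = k + 1. The Hadamard coefficient is (f * g)_k = 3^k * (k + 1).
For k = 19: 3^19 * 20 = 1162261467 * 20 = 23245229340.

23245229340


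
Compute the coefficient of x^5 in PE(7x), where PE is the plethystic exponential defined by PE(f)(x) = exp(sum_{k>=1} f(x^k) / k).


With f(x) = 7x, the exponent is sum_{k>=1} 7 x^k / k = 7 * (-ln(1 - x)). Exponentiating:
PE(7x) = exp(-7 ln(1 - x)) = 1/(1 - x)^7.
By the negative binomial expansion, [x^n] 1/(1 - x)^7 = C(n + 6, 6).
For n = 5: C(11, 6) = 462.

462


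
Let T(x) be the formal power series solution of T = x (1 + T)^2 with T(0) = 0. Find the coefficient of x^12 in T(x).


Apply the Lagrange inversion formula: if T = x * phi(T) with phi(t) = (1 + t)^2, then [x^n] T = (1/n) [t^(n-1)] phi(t)^n = (1/n) [t^(n-1)] (1 + t)^(2n) = (1/n) C(2n, n-1).
Using the identity C(2n, n-1) = C(2n, n) * n / (n+1), the unscaled factor equals C(2n, n) / (n+1) = C_n, the n-th Catalan number.
For n = 12: C_12 = C(24, 12) / 13 = 2704156/13 = 208012 = 208012.

208012


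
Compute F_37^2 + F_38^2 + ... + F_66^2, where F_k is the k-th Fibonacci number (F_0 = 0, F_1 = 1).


There is a standard identity sum_{k=0}^{N} F_k^2 = F_N * F_{N+1} (proved inductively from the telescoping relation F_k^2 = F_k F_{k+1} - F_{k-1} F_k). Then
sum_{k=37}^{66} F_k^2 = F_66 F_67 - F_36 F_37.
Computing: F_66 = 27777890035288, F_67 = 44945570212853, F_36 = 14930352, F_37 = 24157817.
Sum = 27777890035288 * 44945570212853 - 14930352 * 24157817 = 1248493106945585817129795080.

1248493106945585817129795080


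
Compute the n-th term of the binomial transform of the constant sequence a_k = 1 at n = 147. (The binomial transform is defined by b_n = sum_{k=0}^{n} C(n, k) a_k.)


With a_k = 1 for all k, b_n = sum_{k=0}^{n} C(n, k) = 2^n by the binomial theorem.
For n = 147: 2^147 = 178405961588244985132285746181186892047843328.

178405961588244985132285746181186892047843328


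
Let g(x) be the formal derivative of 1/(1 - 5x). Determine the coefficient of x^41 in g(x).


Differentiate termwise: d/dx sum_{k>=0} 5^k x^k = sum_{k>=1} k 5^k x^(k-1) = sum_{j>=0} (j+1) 5^(j+1) x^j.
Equivalently, d/dx [1/(1 - 5x)] = 5/(1 - 5x)^2.
For j = 41: 42 * 5^42 = 42 * 227373675443232059478759765625 = 9549694368615746498107910156250.

9549694368615746498107910156250


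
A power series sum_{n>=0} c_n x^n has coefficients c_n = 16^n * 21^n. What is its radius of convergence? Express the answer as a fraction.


By the root test (Cauchy-Hadamard), the radius is R = 1 / limsup_n |c_n|^(1/n).
Here |c_n|^(1/n) = (16^n * 21^n)^(1/n) = 16 * 21 = 336 for all n.
So R = 1/336 = 1/336.

1/336


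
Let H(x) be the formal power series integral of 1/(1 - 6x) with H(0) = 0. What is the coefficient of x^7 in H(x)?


1/(1 - 6x) = sum_{k>=0} 6^k x^k. Integrating termwise with H(0) = 0:
H(x) = sum_{k>=0} 6^k x^(k+1) / (k+1) = sum_{m>=1} 6^(m-1) x^m / m.
For m = 7: 6^6/7 = 46656/7 = 46656/7.

46656/7


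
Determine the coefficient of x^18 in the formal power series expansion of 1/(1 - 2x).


The geometric series identity gives 1/(1 - c x) = sum_{k>=0} c^k x^k, so the coefficient of x^k is c^k.
Here c = 2 and k = 18.
Computing: 2^18 = 262144

262144


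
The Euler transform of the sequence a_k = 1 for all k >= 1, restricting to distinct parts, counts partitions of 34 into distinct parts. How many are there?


Partitions of 34 into distinct parts can be computed via generating function.
Product (1+x)(1+x^2)(1+x^3)...
The coefficient of x^34 = 512

512


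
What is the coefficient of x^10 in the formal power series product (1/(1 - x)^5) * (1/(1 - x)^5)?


Combine the factors: (1/(1 - x)^5) * (1/(1 - x)^5) = 1/(1 - x)^10.
Then use 1/(1 - x)^r = sum_{k>=0} C(k + r - 1, r - 1) x^k with r = 10 and k = 10:
C(19, 9) = 92378.

92378


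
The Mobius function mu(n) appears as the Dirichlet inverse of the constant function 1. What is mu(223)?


223 = 223 (all distinct primes).
mu(223) = (-1)^1 = -1

-1


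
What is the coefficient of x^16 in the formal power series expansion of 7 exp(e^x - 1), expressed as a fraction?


exp(e^x - 1) is the exponential generating function for the Bell numbers Bell_k: exp(e^x - 1) = sum_{k>=0} Bell_k x^k / k!.
So the coefficient of x^16 in 7 exp(e^x - 1) is 7 Bell_16 / 16!.
Computing: Bell_16 = 10480142147 and 16! = 20922789888000, giving
7 * 10480142147/20922789888000 = 10480142147/2988969984000.

10480142147/2988969984000


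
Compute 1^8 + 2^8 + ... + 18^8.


This power sum has a closed form given by Faulhaber's formula
sum_{k=1}^{m} k^p = (1 / (p + 1)) * sum_{j=0}^{p} C(p + 1, j) B_j m^(p + 1 - j),
but for small m direct computation is fastest:
1 + 256 + 6561 + 65536 + 390625 + 1679616 + 5764801 + 16777216 + 43046721 + 100000000 + 214358881 + 429981696 + 815730721 + 1475789056 + 2562890625 + 4294967296 + 6975757441 + 11019960576 = 27957167625.

27957167625


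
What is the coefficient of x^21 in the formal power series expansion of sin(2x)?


The Maclaurin series is sin(t) = sum_{k>=0} (-1)^k t^(2k+1) / (2k+1)!, so substituting t = 2x, only odd powers of x are nonzero, with coefficient of x^(2k+1) equal to (-1)^k 2^(2k+1) / (2k+1)!.
Write 21 = 2*10 + 1, giving the coefficient (-1)^10 * 2^21 / 21! = 2097152/51090942171709440000 = 8/194896477400625.

8/194896477400625


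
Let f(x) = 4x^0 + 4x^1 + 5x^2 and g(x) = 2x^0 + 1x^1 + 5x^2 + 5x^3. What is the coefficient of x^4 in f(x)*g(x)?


Cauchy product at x^4:
4*5 + 5*5
= 45

45


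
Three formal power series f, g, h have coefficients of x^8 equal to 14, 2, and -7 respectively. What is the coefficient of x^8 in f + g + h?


Series addition is componentwise:
14 + 2 + -7
= 9

9


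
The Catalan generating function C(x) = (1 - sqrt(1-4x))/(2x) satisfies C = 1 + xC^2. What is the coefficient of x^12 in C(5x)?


Substituting x -> 5x scales the n-th coefficient by 5^n, so [x^12] C(5x) = 5^12 * C_12.
C_12 = C(2*12, 12)/(13) = 2704156/13 = 208012.
So 5^12 * 208012 = 244140625 * 208012 = 50784179687500.

50784179687500


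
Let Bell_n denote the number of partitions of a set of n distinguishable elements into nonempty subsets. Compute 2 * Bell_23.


Bell_23 can be computed from the Bell triangle or from Dobinski's identity Bell_n = (1/e) * sum_{k>=0} k^n / k!.
Computing Bell_23 = 44152005855084346.
Then 2 * 44152005855084346 = 88304011710168692.

88304011710168692


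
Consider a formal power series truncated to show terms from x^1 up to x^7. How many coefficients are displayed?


From x^1 to x^7 inclusive, the count is 7 - 1 + 1 = 7.

7


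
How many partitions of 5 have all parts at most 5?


Using the generating function (1-x)^(-1)(1-x^2)^(-1)...(1-x^5)^(-1),
the coefficient of x^5 counts these restricted partitions.
Result = 7

7


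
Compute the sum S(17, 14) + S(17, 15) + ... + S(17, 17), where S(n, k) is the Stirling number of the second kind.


By definition, S(n, k) counts partitions of an n-set into exactly k nonempty blocks.
Computing row n = 17 for k = 14..17:
S(17, k): 249900, 7820, 136, 1
Sum = 257857.

257857


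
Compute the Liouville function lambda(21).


The Liouville function is lambda(k) = (-1)^Omega(k), where Omega(k) counts the prime factors of k with multiplicity.
Factoring: 21 = 3 * 7, so Omega(21) = 2.
lambda(21) = (-1)^2 = 1.

1


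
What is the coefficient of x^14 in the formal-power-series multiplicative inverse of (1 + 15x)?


The inverse is 1/(1 + 15x). Apply the geometric identity 1/(1 - y) = sum_{k>=0} y^k with y = -15x:
1/(1 + 15x) = sum_{k>=0} (-15)^k x^k.
So the coefficient of x^14 is (-15)^14 = 29192926025390625.

29192926025390625


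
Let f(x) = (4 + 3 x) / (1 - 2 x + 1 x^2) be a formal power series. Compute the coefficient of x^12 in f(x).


Write f(x) = sum_{k>=0} a_k x^k. Multiplying both sides by 1 - 2 x + 1 x^2 gives
(1 - 2 x + 1 x^2) sum_{k>=0} a_k x^k = 4 + 3 x.
Matching coefficients:
 x^0: a_0 = 4
 x^1: a_1 - 2 a_0 = 3  =>  a_1 = 2*4 + 3 = 11
 x^k (k >= 2): a_k = 2 a_{k-1} - 1 a_{k-2}.
Iterating: a_2 = 18, a_3 = 25, a_4 = 32, a_5 = 39, a_6 = 46, a_7 = 53, a_8 = 60, a_9 = 67, a_10 = 74, a_11 = 81, a_12 = 88.
So the coefficient of x^12 is 88.

88


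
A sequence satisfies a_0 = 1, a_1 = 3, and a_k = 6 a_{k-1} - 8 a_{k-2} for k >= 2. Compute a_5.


The characteristic equation is t^2 - 6 t + 8 = 0, with roots r_1 = 4 and r_2 = 2 (so c_1 = r_1 + r_2, c_2 = -r_1 r_2 as required).
One can use the closed form a_n = A r_1^n + B r_2^n, but direct iteration is more reliable:
a_0 = 1, a_1 = 3, a_2 = 10, a_3 = 36, a_4 = 136, a_5 = 528.
So a_5 = 528.

528


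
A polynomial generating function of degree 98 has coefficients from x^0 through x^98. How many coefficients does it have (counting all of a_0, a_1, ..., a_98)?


A polynomial of degree 98 takes the form a_0 + a_1 x + ... + a_98 x^98.
The number of coefficients is 98 + 1 = 99.

99


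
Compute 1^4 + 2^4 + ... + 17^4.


This power sum has a closed form given by Faulhaber's formula
sum_{k=1}^{m} k^p = (1 / (p + 1)) * sum_{j=0}^{p} C(p + 1, j) B_j m^(p + 1 - j),
but for small m direct computation is fastest:
1 + 16 + 81 + 256 + 625 + 1296 + 2401 + 4096 + 6561 + 10000 + 14641 + 20736 + 28561 + 38416 + 50625 + 65536 + 83521 = 327369.

327369


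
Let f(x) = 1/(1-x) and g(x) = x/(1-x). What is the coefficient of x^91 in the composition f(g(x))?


First simplify the composition: f(g(x)) = 1/(1 - x/(1-x)) = (1-x)/((1-x) - x) = (1-x)/(1-2x).
Now extract the coefficient. Write (1-x)/(1-2x) = 1/(1-2x) - x/(1-2x).
The coefficient of x^n in 1/(1-2x) is 2^n, and in x/(1-2x) is 2^(n-1) (for n >= 1).
So the coefficient of x^91 is 2^91 - 2^90 = 2475880078570760549798248448 - 1237940039285380274899124224 = 1237940039285380274899124224.

1237940039285380274899124224


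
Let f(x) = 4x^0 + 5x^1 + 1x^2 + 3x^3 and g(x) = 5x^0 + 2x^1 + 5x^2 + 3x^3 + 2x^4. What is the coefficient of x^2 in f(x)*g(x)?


Cauchy product at x^2:
4*5 + 5*2 + 1*5
= 35

35


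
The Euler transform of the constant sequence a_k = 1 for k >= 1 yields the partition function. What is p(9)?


The Euler transform converts the sequence a_k = 1 into the number of integer partitions.
Using the recurrence or dynamic programming:
p(9) = 30

30


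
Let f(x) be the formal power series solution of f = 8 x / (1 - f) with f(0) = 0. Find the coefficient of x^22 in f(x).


Apply Lagrange inversion: f = 8 x * phi(f) with phi(t) = 1/(1 - t), so
[x^n] f = 8^n * (1/n) [t^(n-1)] phi(t)^n = 8^n * (1/n) [t^(n-1)] (1 - t)^(-n) = 8^n * (1/n) C(2n - 2, n - 1) = 8^n * C_{n-1}.
For n = 22: C_21 = C(42, 21) / 22 = 538257874440/22 = 24466267020.
With the 8^22 = 73786976294838206464 factor, the coefficient is 73786976294838206464 * 24466267020 = 1805291864627921807046114017280.

1805291864627921807046114017280


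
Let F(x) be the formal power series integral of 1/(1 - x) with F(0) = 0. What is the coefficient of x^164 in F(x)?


1/(1 - x) = sum_{k>=0} x^k. Integrating termwise and using F(0) = 0 gives
F(x) = sum_{k>=0} x^(k+1) / (k+1) = sum_{m>=1} x^m / m = -ln(1 - x).
So the coefficient of x^164 is 1/164 = 1/164.

1/164


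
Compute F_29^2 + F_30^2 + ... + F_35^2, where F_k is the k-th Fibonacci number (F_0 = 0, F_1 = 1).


There is a standard identity sum_{k=0}^{N} F_k^2 = F_N * F_{N+1} (proved inductively from the telescoping relation F_k^2 = F_k F_{k+1} - F_{k-1} F_k). Then
sum_{k=29}^{35} F_k^2 = F_35 F_36 - F_28 F_29.
Computing: F_35 = 9227465, F_36 = 14930352, F_28 = 317811, F_29 = 514229.
Sum = 9227465 * 14930352 - 317811 * 514229 = 137605872884961.

137605872884961


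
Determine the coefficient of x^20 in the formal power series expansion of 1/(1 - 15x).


The geometric series identity gives 1/(1 - c x) = sum_{k>=0} c^k x^k, so the coefficient of x^k is c^k.
Here c = 15 and k = 20.
Computing: 15^20 = 332525673007965087890625

332525673007965087890625


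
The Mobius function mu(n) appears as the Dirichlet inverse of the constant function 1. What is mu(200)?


200 has a squared prime factor, so mu(200) = 0.
Factorization reveals a repeated prime.

0


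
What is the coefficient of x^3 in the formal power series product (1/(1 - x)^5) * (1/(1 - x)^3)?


Combine the factors: (1/(1 - x)^5) * (1/(1 - x)^3) = 1/(1 - x)^8.
Then use 1/(1 - x)^r = sum_{k>=0} C(k + r - 1, r - 1) x^k with r = 8 and k = 3:
C(10, 7) = 120.

120


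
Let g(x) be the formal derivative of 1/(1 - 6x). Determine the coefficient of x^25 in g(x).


Differentiate termwise: d/dx sum_{k>=0} 6^k x^k = sum_{k>=1} k 6^k x^(k-1) = sum_{j>=0} (j+1) 6^(j+1) x^j.
Equivalently, d/dx [1/(1 - 6x)] = 6/(1 - 6x)^2.
For j = 25: 26 * 6^26 = 26 * 170581728179578208256 = 4435124932669033414656.

4435124932669033414656


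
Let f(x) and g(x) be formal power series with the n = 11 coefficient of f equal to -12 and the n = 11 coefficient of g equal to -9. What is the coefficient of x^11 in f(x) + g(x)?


Addition of formal power series is termwise.
The coefficient of x^11 in f + g = -12 + -9
= -21

-21


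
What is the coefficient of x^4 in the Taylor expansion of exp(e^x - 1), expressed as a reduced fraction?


exp(e^x - 1) = sum_{k>=0} Bell_k x^k / k!, where Bell_k is the k-th Bell number.
So the coefficient of x^4 is Bell_4 / 4!.
Computing: Bell_4 = 15 and 4! = 24, giving
15/24 = 5/8.

5/8


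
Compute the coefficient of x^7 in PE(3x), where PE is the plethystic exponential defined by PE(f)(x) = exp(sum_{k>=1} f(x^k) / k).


With f(x) = 3x, the exponent is sum_{k>=1} 3 x^k / k = 3 * (-ln(1 - x)). Exponentiating:
PE(3x) = exp(-3 ln(1 - x)) = 1/(1 - x)^3.
By the negative binomial expansion, [x^n] 1/(1 - x)^3 = C(n + 2, 2).
For n = 7: C(9, 2) = 36.

36


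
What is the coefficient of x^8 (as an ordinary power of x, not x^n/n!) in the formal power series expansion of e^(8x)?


The exponential series is e^y = sum_{k>=0} y^k / k!. Substituting y = 8x gives
e^(8x) = sum_{k>=0} 8^k x^k / k!.
So the coefficient of x^n is a^n/n! with a = 8, n = 8:
8^8 / 8! = 16777216/40320 = 131072/315

131072/315


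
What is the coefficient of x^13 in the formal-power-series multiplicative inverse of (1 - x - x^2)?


Let the inverse be f(x) = sum_{k>=0} a_k x^k. From f(x) * (1 - x - x^2) = 1 and matching coefficients:
 x^0: a_0 = 1.
 x^1: a_1 - a_0 = 0, so a_1 = 1.
 x^k (k >= 2): a_k - a_{k-1} - a_{k-2} = 0, i.e. a_k = a_{k-1} + a_{k-2}.
This is the Fibonacci-type recurrence shifted so that a_0 = a_1 = 1.
Iterating: a_0=1, a_1=1, a_2=2, a_3=3, a_4=5, a_5=8, a_6=13, a_7=21, a_8=34, a_9=55, ...
a_13 = 377.

377


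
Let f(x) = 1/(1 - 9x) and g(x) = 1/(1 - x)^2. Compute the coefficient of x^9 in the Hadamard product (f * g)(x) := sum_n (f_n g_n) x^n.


f has coefficients f_k = 9^k. For g = 1/(1 - x)^2 the coefficient is g_k = C(k + 1, 1) = k + 1. The Hadamard coefficient is (f * g)_k = 9^k * (k + 1).
For k = 9: 9^9 * 10 = 387420489 * 10 = 3874204890.

3874204890


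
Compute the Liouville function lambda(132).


The Liouville function is lambda(k) = (-1)^Omega(k), where Omega(k) counts the prime factors of k with multiplicity.
Factoring: 132 = 2 * 2 * 3 * 11, so Omega(132) = 4.
lambda(132) = (-1)^4 = 1.

1


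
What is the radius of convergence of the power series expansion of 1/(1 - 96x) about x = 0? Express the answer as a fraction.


Expanding 1/(1 - 96x) = sum_{k>=0} 96^k x^k, the series converges when |96x| < 1, i.e., |x| < 1/96.
So the radius of convergence is 1/96 = 1/96.

1/96


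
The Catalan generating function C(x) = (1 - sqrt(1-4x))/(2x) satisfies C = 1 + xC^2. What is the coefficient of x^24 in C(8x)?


Substituting x -> 8x scales the n-th coefficient by 8^n, so [x^24] C(8x) = 8^24 * C_24.
C_24 = C(2*24, 24)/(25) = 32247603683100/25 = 1289904147324.
So 8^24 * 1289904147324 = 4722366482869645213696 * 1289904147324 = 6091400111437406562014936646549504.

6091400111437406562014936646549504


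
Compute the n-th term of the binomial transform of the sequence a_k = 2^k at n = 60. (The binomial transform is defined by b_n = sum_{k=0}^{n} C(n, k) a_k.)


With a_k = 2^k, b_n = sum_{k=0}^{n} C(n, k) 2^k = (1 + 2)^n by the binomial theorem.
For n = 60: (1 + 2)^60 = 3^60 = 42391158275216203514294433201.

42391158275216203514294433201


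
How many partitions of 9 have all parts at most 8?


Using the generating function (1-x)^(-1)(1-x^2)^(-1)...(1-x^8)^(-1),
the coefficient of x^9 counts these restricted partitions.
Result = 29

29


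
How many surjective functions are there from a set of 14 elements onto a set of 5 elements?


By inclusion-exclusion on which target elements are missed, the number of surjections from an n-set onto a k-set is
surj(n, k) = sum_{j=0}^{k} (-1)^j C(k, j) (k - j)^n.
Equivalently surj(n, k) = k! * S(n, k), where S(n, k) is the Stirling number of the second kind.
For n = 14, k = 5:
S(14, 5) = 40075035, so
surj = 5! * 40075035 = 120 * 40075035 = 4809004200.

4809004200


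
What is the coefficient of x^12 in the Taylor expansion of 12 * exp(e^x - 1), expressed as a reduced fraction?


exp(e^x - 1) = sum_{k>=0} Bell_k x^k / k!, where Bell_k is the k-th Bell number.
So the coefficient of x^12 is 12 * Bell_12 / 12!.
Computing: Bell_12 = 4213597 and 12! = 479001600, giving
12 * 4213597/479001600 = 4213597/39916800.

4213597/39916800


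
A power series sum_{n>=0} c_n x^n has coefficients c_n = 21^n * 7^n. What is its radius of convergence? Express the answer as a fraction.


By the root test (Cauchy-Hadamard), the radius is R = 1 / limsup_n |c_n|^(1/n).
Here |c_n|^(1/n) = (21^n * 7^n)^(1/n) = 21 * 7 = 147 for all n.
So R = 1/147 = 1/147.

1/147


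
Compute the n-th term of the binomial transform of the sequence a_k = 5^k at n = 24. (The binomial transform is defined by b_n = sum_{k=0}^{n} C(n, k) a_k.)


With a_k = 5^k, b_n = sum_{k=0}^{n} C(n, k) 5^k = (1 + 5)^n by the binomial theorem.
For n = 24: (1 + 5)^24 = 6^24 = 4738381338321616896.

4738381338321616896


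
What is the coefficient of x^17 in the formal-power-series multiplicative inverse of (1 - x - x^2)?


Let the inverse be f(x) = sum_{k>=0} a_k x^k. From f(x) * (1 - x - x^2) = 1 and matching coefficients:
 x^0: a_0 = 1.
 x^1: a_1 - a_0 = 0, so a_1 = 1.
 x^k (k >= 2): a_k - a_{k-1} - a_{k-2} = 0, i.e. a_k = a_{k-1} + a_{k-2}.
This is the Fibonacci-type recurrence shifted so that a_0 = a_1 = 1.
Iterating: a_0=1, a_1=1, a_2=2, a_3=3, a_4=5, a_5=8, a_6=13, a_7=21, a_8=34, a_9=55, ...
a_17 = 2584.

2584


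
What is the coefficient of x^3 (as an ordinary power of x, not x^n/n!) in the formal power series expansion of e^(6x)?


The exponential series is e^y = sum_{k>=0} y^k / k!. Substituting y = 6x gives
e^(6x) = sum_{k>=0} 6^k x^k / k!.
So the coefficient of x^n is a^n/n! with a = 6, n = 3:
6^3 / 3! = 216/6 = 36

36


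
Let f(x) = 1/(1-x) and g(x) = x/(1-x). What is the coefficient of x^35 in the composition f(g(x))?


First simplify the composition: f(g(x)) = 1/(1 - x/(1-x)) = (1-x)/((1-x) - x) = (1-x)/(1-2x).
Now extract the coefficient. Write (1-x)/(1-2x) = 1/(1-2x) - x/(1-2x).
The coefficient of x^n in 1/(1-2x) is 2^n, and in x/(1-2x) is 2^(n-1) (for n >= 1).
So the coefficient of x^35 is 2^35 - 2^34 = 34359738368 - 17179869184 = 17179869184.

17179869184


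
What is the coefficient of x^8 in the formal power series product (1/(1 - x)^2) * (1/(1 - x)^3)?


Combine the factors: (1/(1 - x)^2) * (1/(1 - x)^3) = 1/(1 - x)^5.
Then use 1/(1 - x)^r = sum_{k>=0} C(k + r - 1, r - 1) x^k with r = 5 and k = 8:
C(12, 4) = 495.

495


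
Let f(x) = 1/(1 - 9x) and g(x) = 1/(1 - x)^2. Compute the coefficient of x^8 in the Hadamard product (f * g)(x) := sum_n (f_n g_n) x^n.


f has coefficients f_k = 9^k. For g = 1/(1 - x)^2 the coefficient is g_k = C(k + 1, 1) = k + 1. The Hadamard coefficient is (f * g)_k = 9^k * (k + 1).
For k = 8: 9^8 * 9 = 43046721 * 9 = 387420489.

387420489


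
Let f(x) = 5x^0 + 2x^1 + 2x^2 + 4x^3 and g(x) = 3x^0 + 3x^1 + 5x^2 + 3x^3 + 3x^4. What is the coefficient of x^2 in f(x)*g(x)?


Cauchy product at x^2:
5*5 + 2*3 + 2*3
= 37

37


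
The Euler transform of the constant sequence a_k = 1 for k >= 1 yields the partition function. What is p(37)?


The Euler transform converts the sequence a_k = 1 into the number of integer partitions.
Using the recurrence or dynamic programming:
p(37) = 21637

21637


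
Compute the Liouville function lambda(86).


The Liouville function is lambda(k) = (-1)^Omega(k), where Omega(k) counts the prime factors of k with multiplicity.
Factoring: 86 = 2 * 43, so Omega(86) = 2.
lambda(86) = (-1)^2 = 1.

1


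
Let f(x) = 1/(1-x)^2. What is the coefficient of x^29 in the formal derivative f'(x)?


Differentiate: d/dx [ 1/(1-x)^r ] = r / (1-x)^(r+1).
Here r = 2, so f'(x) = 2 / (1-x)^3.
The expansion of 1/(1-x)^(r+1) has coefficient of x^n equal to C(n+r, r).
So the coefficient of x^29 in f'(x) is
2 * C(31, 2) = 2 * 465 = 930

930


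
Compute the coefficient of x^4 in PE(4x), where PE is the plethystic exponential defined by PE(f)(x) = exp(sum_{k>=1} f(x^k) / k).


With f(x) = 4x, the exponent is sum_{k>=1} 4 x^k / k = 4 * (-ln(1 - x)). Exponentiating:
PE(4x) = exp(-4 ln(1 - x)) = 1/(1 - x)^4.
By the negative binomial expansion, [x^n] 1/(1 - x)^4 = C(n + 3, 3).
For n = 4: C(7, 3) = 35.

35


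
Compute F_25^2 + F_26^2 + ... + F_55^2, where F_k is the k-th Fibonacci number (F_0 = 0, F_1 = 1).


There is a standard identity sum_{k=0}^{N} F_k^2 = F_N * F_{N+1} (proved inductively from the telescoping relation F_k^2 = F_k F_{k+1} - F_{k-1} F_k). Then
sum_{k=25}^{55} F_k^2 = F_55 F_56 - F_24 F_25.
Computing: F_55 = 139583862445, F_56 = 225851433717, F_24 = 46368, F_25 = 75025.
Sum = 139583862445 * 225851433717 - 46368 * 75025 = 31525215456956284298865.

31525215456956284298865


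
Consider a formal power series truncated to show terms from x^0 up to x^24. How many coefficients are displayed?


From x^0 to x^24 inclusive, the count is 24 - 0 + 1 = 25.

25


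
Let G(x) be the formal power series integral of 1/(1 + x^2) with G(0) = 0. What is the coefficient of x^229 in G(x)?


1/(1 + x^2) = sum_{j>=0} (-1)^j x^(2j). Integrating termwise with G(0) = 0:
G(x) = sum_{j>=0} (-1)^j x^(2j+1) / (2j+1) = arctan(x).
Only odd powers are nonzero. For x^229 write 229 = 2*114 + 1, giving
(-1)^114 / 229 = 1/229 = 1/229.

1/229


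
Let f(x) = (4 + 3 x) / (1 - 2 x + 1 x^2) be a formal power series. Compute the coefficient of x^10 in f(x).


Write f(x) = sum_{k>=0} a_k x^k. Multiplying both sides by 1 - 2 x + 1 x^2 gives
(1 - 2 x + 1 x^2) sum_{k>=0} a_k x^k = 4 + 3 x.
Matching coefficients:
 x^0: a_0 = 4
 x^1: a_1 - 2 a_0 = 3  =>  a_1 = 2*4 + 3 = 11
 x^k (k >= 2): a_k = 2 a_{k-1} - 1 a_{k-2}.
Iterating: a_2 = 18, a_3 = 25, a_4 = 32, a_5 = 39, a_6 = 46, a_7 = 53, a_8 = 60, a_9 = 67, a_10 = 74.
So the coefficient of x^10 is 74.

74


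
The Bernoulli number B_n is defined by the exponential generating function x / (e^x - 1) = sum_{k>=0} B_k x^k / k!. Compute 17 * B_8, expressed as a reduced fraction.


Bernoulli numbers can also be computed recursively via B_0 = 1 and sum_{j=0}^{m} C(m+1, j) B_j = 0 for m >= 1. Odd-index Bernoulli numbers vanish for k >= 3.
Computing B_8 = -1/30, so 17 * B_8 = 17 * -1/30 = -17/30.

-17/30


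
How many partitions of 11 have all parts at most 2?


Using the generating function (1-x)^(-1)(1-x^2)^(-1),
the coefficient of x^11 counts these restricted partitions.
Result = 6

6


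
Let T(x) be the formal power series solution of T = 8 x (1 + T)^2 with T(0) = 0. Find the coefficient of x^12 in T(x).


Apply the Lagrange inversion formula: if T = 8 x * phi(T) with phi(t) = (1 + t)^2, then [x^n] T = 8^n * (1/n) [t^(n-1)] phi(t)^n = 8^n * (1/n) [t^(n-1)] (1 + t)^(2n) = 8^n * (1/n) C(2n, n-1).
Using the identity C(2n, n-1) = C(2n, n) * n / (n+1), the unscaled factor equals C(2n, n) / (n+1) = C_n, the n-th Catalan number.
For n = 12: C_12 = C(24, 12) / 13 = 2704156/13 = 208012.
With the 8^12 = 68719476736 factor, the coefficient is 68719476736 * 208012 = 14294475794808832.

14294475794808832


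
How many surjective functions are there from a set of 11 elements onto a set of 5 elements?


By inclusion-exclusion on which target elements are missed, the number of surjections from an n-set onto a k-set is
surj(n, k) = sum_{j=0}^{k} (-1)^j C(k, j) (k - j)^n.
Equivalently surj(n, k) = k! * S(n, k), where S(n, k) is the Stirling number of the second kind.
For n = 11, k = 5:
S(11, 5) = 246730, so
surj = 5! * 246730 = 120 * 246730 = 29607600.

29607600


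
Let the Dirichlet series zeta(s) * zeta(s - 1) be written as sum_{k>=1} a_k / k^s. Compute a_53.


Convolution gives a_k = sum_{d | k} d * 1 = sum_{d | k} d = sigma(k), the sum of positive divisors of k.
For k = 53, the divisors are 1, 53, so
sigma(53) = 1 + 53 = 54.

54


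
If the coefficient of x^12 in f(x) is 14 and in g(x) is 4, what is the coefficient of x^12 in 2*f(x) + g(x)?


Scalar multiplication scales coefficients: 2 * 14 = 28.
Then add the g coefficient: 28 + 4
= 32

32


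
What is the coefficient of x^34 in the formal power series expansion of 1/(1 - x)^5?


The negative binomial / multiset identity is
1/(1 - x)^r = sum_{k>=0} C(k + r - 1, r - 1) x^k.
Here r = 5 and k = 34, so the coefficient is
C(34 + 4, 4) = C(38, 4)
= 73815

73815


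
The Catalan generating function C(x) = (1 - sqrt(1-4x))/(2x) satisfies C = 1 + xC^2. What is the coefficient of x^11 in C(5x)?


Substituting x -> 5x scales the n-th coefficient by 5^n, so [x^11] C(5x) = 5^11 * C_11.
C_11 = C(2*11, 11)/(12) = 705432/12 = 58786.
So 5^11 * 58786 = 48828125 * 58786 = 2870410156250.

2870410156250


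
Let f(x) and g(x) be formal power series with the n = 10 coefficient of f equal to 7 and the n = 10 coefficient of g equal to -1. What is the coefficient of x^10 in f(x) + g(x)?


Addition of formal power series is termwise.
The coefficient of x^10 in f + g = 7 + -1
= 6

6


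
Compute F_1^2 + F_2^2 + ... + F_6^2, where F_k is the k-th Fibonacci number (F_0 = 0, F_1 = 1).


There is a standard identity sum_{k=0}^{N} F_k^2 = F_N * F_{N+1} (proved inductively from the telescoping relation F_k^2 = F_k F_{k+1} - F_{k-1} F_k). Then
sum_{k=1}^{6} F_k^2 = F_6 F_7 - F_0 F_1.
Computing: F_6 = 8, F_7 = 13, F_0 = 0, F_1 = 1.
Sum = 8 * 13 - 0 * 1 = 104.

104


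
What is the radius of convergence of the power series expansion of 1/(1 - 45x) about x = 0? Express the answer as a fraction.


Expanding 1/(1 - 45x) = sum_{k>=0} 45^k x^k, the series converges when |45x| < 1, i.e., |x| < 1/45.
So the radius of convergence is 1/45 = 1/45.

1/45


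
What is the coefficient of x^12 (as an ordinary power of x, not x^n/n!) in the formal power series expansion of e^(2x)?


The exponential series is e^y = sum_{k>=0} y^k / k!. Substituting y = 2x gives
e^(2x) = sum_{k>=0} 2^k x^k / k!.
So the coefficient of x^n is a^n/n! with a = 2, n = 12:
2^12 / 12! = 4096/479001600 = 4/467775

4/467775


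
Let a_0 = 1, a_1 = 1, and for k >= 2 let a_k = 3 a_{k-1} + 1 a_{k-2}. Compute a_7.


Iterating the recurrence forward:
a_0 = 1
a_1 = 1
a_2 = 3*1 + 1*1 = 4
a_3 = 3*4 + 1*1 = 13
a_4 = 3*13 + 1*4 = 43
a_5 = 3*43 + 1*13 = 142
a_6 = 3*142 + 1*43 = 469
a_7 = 3*469 + 1*142 = 1549
So a_7 = 1549.

1549


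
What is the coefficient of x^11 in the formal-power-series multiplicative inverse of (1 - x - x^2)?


Let the inverse be f(x) = sum_{k>=0} a_k x^k. From f(x) * (1 - x - x^2) = 1 and matching coefficients:
 x^0: a_0 = 1.
 x^1: a_1 - a_0 = 0, so a_1 = 1.
 x^k (k >= 2): a_k - a_{k-1} - a_{k-2} = 0, i.e. a_k = a_{k-1} + a_{k-2}.
This is the Fibonacci-type recurrence shifted so that a_0 = a_1 = 1.
Iterating: a_0=1, a_1=1, a_2=2, a_3=3, a_4=5, a_5=8, a_6=13, a_7=21, a_8=34, a_9=55, ...
a_11 = 144.

144


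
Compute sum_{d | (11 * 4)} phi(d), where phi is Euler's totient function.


First, 11 * 4 = 44. One classical identity is sum_{d | n} phi(d) = n (each k in [1, n] has a unique gcd with n, and among the k's with gcd(k, n) = n/d there are phi(d) of them). So the sum equals 44. We also verify directly:
Divisors of 44: 1, 2, 4, 11, 22, 44.
phi values: 1, 1, 2, 10, 10, 20.
Sum = 44.

44


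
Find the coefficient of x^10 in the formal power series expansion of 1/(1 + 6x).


Write 1/(1 + c x) = 1/(1 - (-c) x) and apply the geometric-series identity
1/(1 - y) = sum_{k>=0} y^k to get 1/(1 + c x) = sum_{k>=0} (-c)^k x^k.
So the coefficient of x^k is (-c)^k = (-1)^k * c^k.
Here c = 6 and k = 10:
(-6)^10 = 1 * 60466176 = 60466176

60466176


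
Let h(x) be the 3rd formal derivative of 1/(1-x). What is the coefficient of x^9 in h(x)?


Differentiating 3 times: d^3/dx^3 [1/(1-x)] = 3!/(1-x)^4.
The expansion 1/(1-x)^4 = sum_{k>=0} C(k+3, 3) x^k, so the coefficient of x^n in 3!/(1-x)^4 is 3! * C(n+3, 3).
For n = 9: 6 * C(12, 3) = 6 * 220 = 1320

1320


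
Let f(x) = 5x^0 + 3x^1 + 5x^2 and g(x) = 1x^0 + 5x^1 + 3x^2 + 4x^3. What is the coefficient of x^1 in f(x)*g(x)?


Cauchy product at x^1:
5*5 + 3*1
= 28

28


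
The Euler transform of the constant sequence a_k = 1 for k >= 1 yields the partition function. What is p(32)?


The Euler transform converts the sequence a_k = 1 into the number of integer partitions.
Using the recurrence or dynamic programming:
p(32) = 8349

8349


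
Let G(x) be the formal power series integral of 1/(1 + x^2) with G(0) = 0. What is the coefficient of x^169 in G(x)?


1/(1 + x^2) = sum_{j>=0} (-1)^j x^(2j). Integrating termwise with G(0) = 0:
G(x) = sum_{j>=0} (-1)^j x^(2j+1) / (2j+1) = arctan(x).
Only odd powers are nonzero. For x^169 write 169 = 2*84 + 1, giving
(-1)^84 / 169 = 1/169 = 1/169.

1/169


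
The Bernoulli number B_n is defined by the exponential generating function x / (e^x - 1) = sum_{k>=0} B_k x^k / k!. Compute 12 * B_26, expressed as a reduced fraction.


Bernoulli numbers can also be computed recursively via B_0 = 1 and sum_{j=0}^{m} C(m+1, j) B_j = 0 for m >= 1. Odd-index Bernoulli numbers vanish for k >= 3.
Computing B_26 = 8553103/6, so 12 * B_26 = 12 * 8553103/6 = 17106206.

17106206


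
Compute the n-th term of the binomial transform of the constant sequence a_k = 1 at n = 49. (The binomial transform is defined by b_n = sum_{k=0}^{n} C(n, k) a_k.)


With a_k = 1 for all k, b_n = sum_{k=0}^{n} C(n, k) = 2^n by the binomial theorem.
For n = 49: 2^49 = 562949953421312.

562949953421312


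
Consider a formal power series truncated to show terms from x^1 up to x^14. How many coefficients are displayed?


From x^1 to x^14 inclusive, the count is 14 - 1 + 1 = 14.

14


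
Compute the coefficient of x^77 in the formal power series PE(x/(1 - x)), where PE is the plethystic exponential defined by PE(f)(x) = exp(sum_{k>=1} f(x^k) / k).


For f(x) = x/(1 - x) we have
sum_{k>=1} f(x^k) / k = sum_{k>=1} (1/k) * x^k / (1 - x^k) = sum_{k, m >= 1} x^(k m) / k,
which after exponentiating simplifies to
PE(x/(1 - x)) = prod_{k>=1} 1 / (1 - x^k).
This is the generating function for the partition function p(n), so the coefficient of x^77 is p(77).
Computing p(77) by dynamic programming over parts 1, 2, ..., 77: p(77) = 10619863.

10619863


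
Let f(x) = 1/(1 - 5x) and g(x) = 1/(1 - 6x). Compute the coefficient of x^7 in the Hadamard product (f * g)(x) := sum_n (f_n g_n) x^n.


f has coefficients f_k = 5^k and g has coefficients g_k = 6^k, so the Hadamard product has coefficient (f*g)_k = 5^k * 6^k = 30^k.
For k = 7: 30^7 = 21870000000.

21870000000
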